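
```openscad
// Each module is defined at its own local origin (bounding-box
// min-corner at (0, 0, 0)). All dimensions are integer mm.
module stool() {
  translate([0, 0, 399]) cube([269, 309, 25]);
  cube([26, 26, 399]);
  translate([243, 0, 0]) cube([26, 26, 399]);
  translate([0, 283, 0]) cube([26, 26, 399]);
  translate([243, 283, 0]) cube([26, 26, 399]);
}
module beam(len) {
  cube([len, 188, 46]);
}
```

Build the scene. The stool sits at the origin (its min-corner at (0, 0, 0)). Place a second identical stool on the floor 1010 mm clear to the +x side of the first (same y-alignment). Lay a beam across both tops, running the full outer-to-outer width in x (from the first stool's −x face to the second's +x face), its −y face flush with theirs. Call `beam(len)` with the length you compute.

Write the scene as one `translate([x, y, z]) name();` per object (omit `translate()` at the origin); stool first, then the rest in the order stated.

stool();
translate([1279, 0, 0]) stool();
translate([0, 0, 424]) beam(1548);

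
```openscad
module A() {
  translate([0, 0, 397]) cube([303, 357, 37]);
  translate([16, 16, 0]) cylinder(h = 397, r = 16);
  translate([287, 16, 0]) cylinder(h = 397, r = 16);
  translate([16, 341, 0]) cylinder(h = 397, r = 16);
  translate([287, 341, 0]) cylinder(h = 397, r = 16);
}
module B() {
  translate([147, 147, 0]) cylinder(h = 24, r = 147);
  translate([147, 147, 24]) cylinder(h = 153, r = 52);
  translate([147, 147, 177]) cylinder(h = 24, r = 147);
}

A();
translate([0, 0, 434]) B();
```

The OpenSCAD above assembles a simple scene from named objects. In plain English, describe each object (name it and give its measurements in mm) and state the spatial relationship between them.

A is a four-legged stool. The seat is a 303×357×37 mm slab whose top surface is at z = 434 mm; four round legs, each 32 mm in diameter, run from the floor (z = 0) to the underside of the seat, each leg's axis is inset half a diameter from the nearest pair of seat edges (so the leg's bounding box is flush with the corner).

B is a spool: two coaxial disc flanges of radius 147 mm and thickness 24 mm, joined by a core cylinder of radius 52 mm and height 153 mm. The lower flange rests on z = 0 and the three cylinders share a vertical axis.

The spool is on top of the stool.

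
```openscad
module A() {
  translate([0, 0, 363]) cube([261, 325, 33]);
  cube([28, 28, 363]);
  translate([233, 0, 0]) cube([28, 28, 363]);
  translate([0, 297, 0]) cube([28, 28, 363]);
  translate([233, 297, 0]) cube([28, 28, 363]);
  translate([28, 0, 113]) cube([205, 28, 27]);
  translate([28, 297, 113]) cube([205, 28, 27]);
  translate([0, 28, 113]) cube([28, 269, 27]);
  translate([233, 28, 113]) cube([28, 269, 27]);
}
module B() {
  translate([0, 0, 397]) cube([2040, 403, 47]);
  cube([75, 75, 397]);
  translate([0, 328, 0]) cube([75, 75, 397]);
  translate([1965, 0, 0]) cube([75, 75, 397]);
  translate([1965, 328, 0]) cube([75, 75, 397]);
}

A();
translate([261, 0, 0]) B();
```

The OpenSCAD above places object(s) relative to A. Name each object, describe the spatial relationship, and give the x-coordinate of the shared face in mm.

A is a stool. B is a bench. The bench is against the stool's +x side, with their −y faces flush. The x-coordinate of the shared face is 261 mm.

The stool's +x face and the bench's −x face are both at x = 261 mm.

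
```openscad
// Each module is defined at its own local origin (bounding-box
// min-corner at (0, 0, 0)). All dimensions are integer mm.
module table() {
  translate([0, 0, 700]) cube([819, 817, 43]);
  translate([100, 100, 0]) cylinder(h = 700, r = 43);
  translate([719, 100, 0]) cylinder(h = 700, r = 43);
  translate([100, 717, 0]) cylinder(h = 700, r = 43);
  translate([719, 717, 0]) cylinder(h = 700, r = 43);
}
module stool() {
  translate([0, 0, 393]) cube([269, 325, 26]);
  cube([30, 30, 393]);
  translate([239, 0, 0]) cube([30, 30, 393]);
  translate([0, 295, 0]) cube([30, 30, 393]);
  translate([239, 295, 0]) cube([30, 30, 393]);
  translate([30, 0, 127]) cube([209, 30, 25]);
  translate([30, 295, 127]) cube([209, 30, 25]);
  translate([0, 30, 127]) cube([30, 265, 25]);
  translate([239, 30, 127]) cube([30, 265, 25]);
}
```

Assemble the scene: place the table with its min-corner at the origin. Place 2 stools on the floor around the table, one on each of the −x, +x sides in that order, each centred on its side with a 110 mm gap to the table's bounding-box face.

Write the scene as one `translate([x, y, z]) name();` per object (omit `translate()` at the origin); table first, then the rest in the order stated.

table();
translate([-379, 246, 0]) stool();
translate([929, 246, 0]) stool();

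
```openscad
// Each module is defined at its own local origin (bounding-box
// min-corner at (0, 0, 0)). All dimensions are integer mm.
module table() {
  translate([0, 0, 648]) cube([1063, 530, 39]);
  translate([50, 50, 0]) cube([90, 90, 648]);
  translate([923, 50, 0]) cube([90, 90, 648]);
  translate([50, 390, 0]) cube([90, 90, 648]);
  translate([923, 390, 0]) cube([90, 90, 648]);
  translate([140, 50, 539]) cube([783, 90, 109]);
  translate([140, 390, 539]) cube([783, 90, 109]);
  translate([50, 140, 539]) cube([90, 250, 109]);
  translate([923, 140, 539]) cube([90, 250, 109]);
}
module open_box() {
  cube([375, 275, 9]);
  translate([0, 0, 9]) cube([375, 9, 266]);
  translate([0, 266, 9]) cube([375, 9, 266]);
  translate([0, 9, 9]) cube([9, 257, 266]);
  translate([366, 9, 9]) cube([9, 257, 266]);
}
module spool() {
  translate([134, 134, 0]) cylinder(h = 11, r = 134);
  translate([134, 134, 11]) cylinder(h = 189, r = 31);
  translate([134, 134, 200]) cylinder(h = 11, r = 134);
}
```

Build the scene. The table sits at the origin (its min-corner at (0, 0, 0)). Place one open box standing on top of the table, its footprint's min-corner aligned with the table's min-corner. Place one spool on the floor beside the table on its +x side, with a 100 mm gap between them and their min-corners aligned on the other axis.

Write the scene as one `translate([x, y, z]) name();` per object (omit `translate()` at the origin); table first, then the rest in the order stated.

table();
translate([0, 0, 687]) open_box();
translate([1163, 0, 0]) spool();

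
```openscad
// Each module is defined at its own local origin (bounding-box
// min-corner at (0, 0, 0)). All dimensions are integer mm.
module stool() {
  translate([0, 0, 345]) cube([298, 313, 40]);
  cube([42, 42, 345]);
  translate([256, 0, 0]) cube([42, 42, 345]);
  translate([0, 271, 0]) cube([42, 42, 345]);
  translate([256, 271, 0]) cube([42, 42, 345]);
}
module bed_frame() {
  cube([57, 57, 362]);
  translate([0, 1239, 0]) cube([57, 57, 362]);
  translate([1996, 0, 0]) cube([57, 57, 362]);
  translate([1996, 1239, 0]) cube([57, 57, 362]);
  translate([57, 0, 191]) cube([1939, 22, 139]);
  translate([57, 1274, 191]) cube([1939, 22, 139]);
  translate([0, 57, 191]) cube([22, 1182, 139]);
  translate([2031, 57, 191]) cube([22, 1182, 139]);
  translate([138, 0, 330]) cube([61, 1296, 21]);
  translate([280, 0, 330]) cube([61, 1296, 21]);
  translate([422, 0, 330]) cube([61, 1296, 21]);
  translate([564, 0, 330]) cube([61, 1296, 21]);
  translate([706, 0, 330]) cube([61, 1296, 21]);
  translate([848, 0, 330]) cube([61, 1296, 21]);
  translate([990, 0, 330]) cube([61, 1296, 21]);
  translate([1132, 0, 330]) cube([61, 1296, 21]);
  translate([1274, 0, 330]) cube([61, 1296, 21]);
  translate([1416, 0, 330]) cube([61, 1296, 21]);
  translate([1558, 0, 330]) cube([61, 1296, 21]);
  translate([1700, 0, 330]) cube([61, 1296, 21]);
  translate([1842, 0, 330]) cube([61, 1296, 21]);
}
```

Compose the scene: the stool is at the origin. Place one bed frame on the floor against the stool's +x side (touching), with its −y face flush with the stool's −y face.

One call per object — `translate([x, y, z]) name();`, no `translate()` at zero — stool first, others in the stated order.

stool();
translate([298, 0, 0]) bed_frame();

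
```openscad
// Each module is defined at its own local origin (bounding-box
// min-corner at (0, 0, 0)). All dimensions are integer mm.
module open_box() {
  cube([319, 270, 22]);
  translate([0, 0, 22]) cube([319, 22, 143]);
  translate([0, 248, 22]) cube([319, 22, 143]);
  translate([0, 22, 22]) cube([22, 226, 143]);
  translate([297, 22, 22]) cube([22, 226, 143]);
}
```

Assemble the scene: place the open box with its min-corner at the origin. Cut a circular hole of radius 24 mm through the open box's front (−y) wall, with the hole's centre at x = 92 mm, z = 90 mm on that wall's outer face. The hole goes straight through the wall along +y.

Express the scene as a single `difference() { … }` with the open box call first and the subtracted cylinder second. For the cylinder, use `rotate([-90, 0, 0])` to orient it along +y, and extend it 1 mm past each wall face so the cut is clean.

difference() {
  open_box();
  translate([92, -1, 90]) rotate([-90, 0, 0]) cylinder(h = 24, r = 24);
}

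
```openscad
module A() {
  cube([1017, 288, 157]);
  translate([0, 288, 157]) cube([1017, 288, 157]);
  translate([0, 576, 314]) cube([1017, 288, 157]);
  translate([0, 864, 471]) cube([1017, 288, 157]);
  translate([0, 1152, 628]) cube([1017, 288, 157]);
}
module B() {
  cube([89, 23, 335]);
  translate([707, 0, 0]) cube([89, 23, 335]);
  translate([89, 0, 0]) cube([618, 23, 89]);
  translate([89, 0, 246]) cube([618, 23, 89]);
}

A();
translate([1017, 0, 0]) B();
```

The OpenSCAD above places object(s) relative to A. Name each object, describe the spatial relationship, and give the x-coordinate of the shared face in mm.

A is a staircase. B is a picture frame. The picture frame is against the staircase's +x side, with their −y faces flush. The x-coordinate of the shared face is 1017 mm.

The staircase's +x face and the picture frame's −x face are both at x = 1017 mm.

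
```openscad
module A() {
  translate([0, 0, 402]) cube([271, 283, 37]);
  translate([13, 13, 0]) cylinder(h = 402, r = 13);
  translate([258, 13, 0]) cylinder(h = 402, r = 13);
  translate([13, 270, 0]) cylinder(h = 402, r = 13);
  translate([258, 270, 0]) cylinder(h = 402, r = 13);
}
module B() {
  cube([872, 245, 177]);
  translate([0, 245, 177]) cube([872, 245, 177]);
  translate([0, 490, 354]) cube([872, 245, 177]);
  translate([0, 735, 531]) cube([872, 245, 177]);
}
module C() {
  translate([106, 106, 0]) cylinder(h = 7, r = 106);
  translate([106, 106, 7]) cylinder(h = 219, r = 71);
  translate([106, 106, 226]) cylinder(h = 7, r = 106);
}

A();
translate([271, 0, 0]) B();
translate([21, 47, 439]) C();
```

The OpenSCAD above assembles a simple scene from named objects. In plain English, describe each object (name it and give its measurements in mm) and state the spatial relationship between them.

A is a four-legged stool. The seat is 271×283 mm, 37 mm thick, top at z = 439 mm. It stands on four round legs, each 26 mm in diameter, from z = 0 to the seat underside, each leg's axis is inset half a diameter from the nearest pair of seat edges (so the leg's bounding box is flush with the corner).

B is a straight staircase of 4 solid steps. Each step is 872 mm wide (x), 245 mm deep (y, the going) and 177 mm tall (the rise). The first step rests on the floor; each subsequent step sits one going further in +y and one rise higher in +z, directly behind and above the previous step with no overlap.

C is a spool: two coaxial disc flanges of radius 106 mm and thickness 7 mm, joined by a core cylinder of radius 71 mm and height 219 mm. The lower flange rests on z = 0 and the three cylinders share a vertical axis.

The staircase is against the stool's +x side, with their −y faces flush. The spool is on top of the stool.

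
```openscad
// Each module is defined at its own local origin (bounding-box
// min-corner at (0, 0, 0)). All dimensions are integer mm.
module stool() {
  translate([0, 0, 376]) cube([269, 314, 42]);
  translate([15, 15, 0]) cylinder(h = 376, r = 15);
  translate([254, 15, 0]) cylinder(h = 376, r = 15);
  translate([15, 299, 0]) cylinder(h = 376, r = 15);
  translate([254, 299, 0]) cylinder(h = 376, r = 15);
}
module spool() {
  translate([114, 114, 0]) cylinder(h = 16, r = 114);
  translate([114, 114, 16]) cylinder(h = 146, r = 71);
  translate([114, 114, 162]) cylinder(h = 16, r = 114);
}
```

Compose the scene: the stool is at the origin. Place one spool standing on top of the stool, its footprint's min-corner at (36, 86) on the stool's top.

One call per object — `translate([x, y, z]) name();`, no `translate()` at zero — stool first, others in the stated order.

stool();
translate([36, 86, 418]) spool();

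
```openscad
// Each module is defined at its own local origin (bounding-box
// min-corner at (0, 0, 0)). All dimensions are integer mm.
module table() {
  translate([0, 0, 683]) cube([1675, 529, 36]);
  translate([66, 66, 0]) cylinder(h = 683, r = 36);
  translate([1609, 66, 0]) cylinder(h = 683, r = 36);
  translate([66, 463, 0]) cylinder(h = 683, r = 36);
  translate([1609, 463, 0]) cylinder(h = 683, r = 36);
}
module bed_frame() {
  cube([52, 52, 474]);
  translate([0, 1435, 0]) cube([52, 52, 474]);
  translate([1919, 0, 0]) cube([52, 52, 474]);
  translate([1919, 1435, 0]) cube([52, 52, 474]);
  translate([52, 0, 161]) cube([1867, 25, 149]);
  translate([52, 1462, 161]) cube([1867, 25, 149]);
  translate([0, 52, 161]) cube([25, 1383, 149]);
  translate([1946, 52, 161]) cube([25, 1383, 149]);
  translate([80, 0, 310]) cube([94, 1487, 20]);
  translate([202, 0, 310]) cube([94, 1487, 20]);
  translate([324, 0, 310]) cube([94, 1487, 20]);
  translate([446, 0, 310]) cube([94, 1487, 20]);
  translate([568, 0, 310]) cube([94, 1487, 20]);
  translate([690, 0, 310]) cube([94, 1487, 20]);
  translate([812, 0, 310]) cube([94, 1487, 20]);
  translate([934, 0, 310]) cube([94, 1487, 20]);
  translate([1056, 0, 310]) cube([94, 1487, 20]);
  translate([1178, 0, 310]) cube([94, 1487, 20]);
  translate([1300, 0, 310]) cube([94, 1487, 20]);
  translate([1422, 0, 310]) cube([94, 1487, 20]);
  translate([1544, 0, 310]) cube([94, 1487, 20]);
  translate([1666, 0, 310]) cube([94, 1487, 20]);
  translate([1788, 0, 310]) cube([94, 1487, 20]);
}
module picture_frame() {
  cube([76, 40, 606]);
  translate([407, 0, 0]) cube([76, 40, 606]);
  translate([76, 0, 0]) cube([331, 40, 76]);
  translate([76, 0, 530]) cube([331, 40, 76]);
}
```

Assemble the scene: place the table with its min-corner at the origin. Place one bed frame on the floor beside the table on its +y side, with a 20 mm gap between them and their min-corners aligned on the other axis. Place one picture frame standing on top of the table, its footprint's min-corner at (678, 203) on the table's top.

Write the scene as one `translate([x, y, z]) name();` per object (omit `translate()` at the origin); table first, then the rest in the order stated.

table();
translate([0, 549, 0]) bed_frame();
translate([678, 203, 719]) picture_frame();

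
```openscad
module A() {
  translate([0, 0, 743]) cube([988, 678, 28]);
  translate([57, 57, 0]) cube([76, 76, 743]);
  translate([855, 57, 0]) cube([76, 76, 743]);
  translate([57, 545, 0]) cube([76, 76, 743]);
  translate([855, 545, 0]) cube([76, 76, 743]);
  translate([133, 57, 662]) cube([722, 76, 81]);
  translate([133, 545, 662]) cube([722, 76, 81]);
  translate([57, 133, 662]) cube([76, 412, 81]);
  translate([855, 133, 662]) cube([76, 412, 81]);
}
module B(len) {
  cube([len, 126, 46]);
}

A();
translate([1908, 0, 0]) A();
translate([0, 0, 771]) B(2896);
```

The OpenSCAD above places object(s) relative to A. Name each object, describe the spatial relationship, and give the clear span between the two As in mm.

A is a table. B is a beam. A beam spans the tops of two tables. The clear span between the two tables is 920 mm.

Second table starts at x = 1908; first ends at x = 988; clear span = 1908 − 988 = 920 mm.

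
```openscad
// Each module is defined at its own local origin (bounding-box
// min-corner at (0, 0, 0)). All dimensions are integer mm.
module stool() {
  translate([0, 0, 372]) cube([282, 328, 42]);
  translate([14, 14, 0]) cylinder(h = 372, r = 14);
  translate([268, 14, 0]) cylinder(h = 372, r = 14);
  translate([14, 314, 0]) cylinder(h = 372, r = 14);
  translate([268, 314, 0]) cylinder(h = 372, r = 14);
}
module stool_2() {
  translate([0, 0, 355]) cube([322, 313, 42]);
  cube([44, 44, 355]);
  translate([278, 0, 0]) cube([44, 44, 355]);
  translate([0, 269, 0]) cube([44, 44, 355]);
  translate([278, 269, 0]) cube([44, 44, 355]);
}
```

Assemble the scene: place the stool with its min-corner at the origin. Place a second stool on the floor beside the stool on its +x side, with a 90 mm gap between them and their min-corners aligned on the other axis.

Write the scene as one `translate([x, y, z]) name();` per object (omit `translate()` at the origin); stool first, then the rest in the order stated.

stool();
translate([372, 0, 0]) stool_2();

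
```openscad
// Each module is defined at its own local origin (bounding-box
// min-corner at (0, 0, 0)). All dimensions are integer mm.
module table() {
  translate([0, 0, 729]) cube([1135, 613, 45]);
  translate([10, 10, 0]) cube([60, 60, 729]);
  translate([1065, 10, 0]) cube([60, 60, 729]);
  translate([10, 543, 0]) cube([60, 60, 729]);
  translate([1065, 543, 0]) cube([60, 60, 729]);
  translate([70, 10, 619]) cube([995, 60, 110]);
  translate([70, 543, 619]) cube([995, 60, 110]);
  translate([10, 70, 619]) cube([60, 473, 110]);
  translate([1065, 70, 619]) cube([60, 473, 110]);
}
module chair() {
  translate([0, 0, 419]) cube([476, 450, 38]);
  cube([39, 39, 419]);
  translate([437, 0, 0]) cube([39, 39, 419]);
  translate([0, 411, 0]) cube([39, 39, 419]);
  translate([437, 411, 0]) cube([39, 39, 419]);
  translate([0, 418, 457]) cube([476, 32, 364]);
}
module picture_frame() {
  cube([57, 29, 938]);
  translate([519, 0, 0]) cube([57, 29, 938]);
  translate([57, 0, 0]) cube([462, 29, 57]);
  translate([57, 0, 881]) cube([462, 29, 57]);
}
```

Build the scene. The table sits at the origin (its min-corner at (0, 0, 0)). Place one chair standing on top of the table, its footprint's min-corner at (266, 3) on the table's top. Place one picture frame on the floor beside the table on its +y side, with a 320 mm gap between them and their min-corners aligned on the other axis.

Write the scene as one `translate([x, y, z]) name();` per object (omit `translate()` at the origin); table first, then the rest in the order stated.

table();
translate([266, 3, 774]) chair();
translate([0, 933, 0]) picture_frame();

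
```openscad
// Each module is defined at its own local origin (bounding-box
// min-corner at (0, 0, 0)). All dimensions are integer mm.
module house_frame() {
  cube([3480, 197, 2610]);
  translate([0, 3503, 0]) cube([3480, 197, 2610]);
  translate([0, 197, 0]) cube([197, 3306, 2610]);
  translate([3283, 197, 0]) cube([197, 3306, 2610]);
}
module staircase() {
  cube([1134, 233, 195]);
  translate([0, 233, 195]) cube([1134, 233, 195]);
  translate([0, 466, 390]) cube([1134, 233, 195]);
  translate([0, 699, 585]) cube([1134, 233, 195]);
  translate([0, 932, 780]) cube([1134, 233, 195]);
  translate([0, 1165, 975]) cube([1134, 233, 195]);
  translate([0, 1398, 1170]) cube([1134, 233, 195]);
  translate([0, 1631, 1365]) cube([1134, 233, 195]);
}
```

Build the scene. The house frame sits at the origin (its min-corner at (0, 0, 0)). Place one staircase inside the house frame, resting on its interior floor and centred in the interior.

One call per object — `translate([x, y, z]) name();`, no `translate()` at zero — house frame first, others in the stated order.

house_frame();
translate([1173, 918, 0]) staircase();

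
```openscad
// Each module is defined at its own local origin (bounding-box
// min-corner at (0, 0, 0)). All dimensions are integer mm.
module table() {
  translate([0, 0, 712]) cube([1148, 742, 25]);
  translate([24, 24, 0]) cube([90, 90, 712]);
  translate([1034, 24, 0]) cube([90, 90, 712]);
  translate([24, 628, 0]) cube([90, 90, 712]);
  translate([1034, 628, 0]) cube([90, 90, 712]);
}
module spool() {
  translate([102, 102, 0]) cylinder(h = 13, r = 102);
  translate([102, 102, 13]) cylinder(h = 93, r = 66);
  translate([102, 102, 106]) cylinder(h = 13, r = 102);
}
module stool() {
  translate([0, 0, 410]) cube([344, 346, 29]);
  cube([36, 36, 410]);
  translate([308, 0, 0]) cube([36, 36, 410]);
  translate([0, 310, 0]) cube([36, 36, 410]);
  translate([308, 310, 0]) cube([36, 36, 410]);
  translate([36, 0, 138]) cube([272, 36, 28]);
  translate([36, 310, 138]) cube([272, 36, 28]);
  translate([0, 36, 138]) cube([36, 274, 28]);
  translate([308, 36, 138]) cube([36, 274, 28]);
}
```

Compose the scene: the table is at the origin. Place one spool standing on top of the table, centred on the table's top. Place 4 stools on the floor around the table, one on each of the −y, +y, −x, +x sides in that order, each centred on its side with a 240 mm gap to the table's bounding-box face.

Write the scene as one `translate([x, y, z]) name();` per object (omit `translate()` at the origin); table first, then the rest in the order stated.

table();
translate([472, 269, 737]) spool();
translate([402, -586, 0]) stool();
translate([402, 982, 0]) stool();
translate([-584, 198, 0]) stool();
translate([1388, 198, 0]) stool();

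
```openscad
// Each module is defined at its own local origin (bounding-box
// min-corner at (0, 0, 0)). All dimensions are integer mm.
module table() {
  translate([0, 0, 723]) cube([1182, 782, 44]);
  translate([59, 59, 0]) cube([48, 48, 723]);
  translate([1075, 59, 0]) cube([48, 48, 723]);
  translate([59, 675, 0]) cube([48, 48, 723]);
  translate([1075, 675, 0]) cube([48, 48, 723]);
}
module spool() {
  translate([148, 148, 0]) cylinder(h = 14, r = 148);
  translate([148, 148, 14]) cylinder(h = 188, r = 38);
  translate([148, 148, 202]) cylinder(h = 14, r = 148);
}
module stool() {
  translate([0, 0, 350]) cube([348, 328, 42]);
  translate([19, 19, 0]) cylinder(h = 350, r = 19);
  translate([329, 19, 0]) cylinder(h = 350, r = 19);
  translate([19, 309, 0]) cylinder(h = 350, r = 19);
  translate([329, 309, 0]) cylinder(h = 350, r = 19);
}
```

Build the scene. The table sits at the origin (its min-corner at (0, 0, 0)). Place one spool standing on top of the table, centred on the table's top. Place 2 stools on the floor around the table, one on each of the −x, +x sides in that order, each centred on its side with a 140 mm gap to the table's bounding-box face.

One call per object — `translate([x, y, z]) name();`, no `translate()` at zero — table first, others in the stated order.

table();
translate([443, 243, 767]) spool();
translate([-488, 227, 0]) stool();
translate([1322, 227, 0]) stool();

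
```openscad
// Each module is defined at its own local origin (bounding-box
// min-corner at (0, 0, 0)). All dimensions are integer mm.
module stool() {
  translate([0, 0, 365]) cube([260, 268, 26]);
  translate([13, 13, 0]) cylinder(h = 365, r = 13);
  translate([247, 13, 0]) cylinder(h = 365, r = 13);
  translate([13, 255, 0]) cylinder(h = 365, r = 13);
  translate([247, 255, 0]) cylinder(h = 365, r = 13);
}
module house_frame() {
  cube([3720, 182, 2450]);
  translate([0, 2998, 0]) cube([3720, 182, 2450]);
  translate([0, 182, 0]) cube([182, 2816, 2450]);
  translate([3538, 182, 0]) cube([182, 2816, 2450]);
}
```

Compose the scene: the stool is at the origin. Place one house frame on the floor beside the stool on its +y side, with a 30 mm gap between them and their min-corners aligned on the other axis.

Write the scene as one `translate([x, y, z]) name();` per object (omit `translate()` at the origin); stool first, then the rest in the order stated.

stool();
translate([0, 298, 0]) house_frame();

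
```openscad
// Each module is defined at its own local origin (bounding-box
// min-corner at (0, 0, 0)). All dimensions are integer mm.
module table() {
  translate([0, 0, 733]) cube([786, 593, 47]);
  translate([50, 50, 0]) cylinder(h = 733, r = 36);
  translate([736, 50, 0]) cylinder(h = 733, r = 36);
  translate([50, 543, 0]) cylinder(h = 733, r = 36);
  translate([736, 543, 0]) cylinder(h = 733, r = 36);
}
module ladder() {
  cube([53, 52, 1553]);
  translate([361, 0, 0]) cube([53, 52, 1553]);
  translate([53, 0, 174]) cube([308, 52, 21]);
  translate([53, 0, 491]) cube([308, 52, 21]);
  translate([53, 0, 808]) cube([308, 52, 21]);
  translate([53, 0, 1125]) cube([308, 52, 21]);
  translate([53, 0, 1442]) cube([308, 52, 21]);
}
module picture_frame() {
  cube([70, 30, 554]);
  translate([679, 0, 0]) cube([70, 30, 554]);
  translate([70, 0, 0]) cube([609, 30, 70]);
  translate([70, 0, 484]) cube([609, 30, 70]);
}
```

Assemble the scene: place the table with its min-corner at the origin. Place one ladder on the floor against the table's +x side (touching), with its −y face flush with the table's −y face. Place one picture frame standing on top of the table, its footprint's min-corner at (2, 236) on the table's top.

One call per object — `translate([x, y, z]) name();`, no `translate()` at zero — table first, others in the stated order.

table();
translate([786, 0, 0]) ladder();
translate([2, 236, 780]) picture_frame();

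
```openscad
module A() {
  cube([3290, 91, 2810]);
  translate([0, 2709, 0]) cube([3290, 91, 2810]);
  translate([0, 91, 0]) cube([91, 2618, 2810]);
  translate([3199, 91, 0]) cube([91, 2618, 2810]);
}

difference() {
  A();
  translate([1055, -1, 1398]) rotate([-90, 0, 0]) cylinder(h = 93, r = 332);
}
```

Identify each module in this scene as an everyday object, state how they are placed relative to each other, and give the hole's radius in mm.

A is a house frame. The house frame has a circular hole through its front wall. The hole's radius is 332 mm.

The subtracted cylinder has r = 332 mm.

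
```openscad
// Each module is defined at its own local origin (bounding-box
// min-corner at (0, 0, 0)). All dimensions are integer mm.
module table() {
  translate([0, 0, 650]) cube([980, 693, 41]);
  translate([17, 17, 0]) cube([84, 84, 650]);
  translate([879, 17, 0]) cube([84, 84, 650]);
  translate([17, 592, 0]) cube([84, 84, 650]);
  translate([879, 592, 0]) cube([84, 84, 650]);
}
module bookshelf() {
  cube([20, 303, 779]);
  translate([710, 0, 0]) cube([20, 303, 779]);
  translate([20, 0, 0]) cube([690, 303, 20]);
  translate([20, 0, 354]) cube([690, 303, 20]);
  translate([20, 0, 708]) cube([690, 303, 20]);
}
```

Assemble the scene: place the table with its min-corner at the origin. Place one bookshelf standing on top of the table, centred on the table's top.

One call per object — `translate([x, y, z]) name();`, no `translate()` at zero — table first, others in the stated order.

table();
translate([125, 195, 691]) bookshelf();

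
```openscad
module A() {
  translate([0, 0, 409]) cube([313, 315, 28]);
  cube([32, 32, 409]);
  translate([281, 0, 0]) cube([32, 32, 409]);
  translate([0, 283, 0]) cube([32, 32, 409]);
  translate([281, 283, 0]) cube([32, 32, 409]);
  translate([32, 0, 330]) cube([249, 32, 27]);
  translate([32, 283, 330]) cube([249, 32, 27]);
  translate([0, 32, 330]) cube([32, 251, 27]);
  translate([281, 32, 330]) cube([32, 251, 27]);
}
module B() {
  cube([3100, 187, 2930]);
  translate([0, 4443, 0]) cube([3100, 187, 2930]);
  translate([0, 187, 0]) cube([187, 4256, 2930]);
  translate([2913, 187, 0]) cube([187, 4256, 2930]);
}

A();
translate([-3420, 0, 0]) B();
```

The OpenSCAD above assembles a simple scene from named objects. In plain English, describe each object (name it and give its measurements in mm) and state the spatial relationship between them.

A is a simple wooden stool: a rectangular seat 313 mm (x) by 315 mm (y), 28 mm thick, top face at z = 437 mm, on four square legs, each 32×32 mm in cross-section. The legs rest on z = 0, each flush with a corner of the seat. Four stretchers, 32 mm wide and 27 mm tall, connect adjacent legs with their undersides at z = 330 mm, each running between the inner faces of the legs it joins and aligned with the legs' outer faces on the other axis.

B is a box-shaped house frame (walls only): outside footprint 3100×4630 mm, wall height 2930 mm, wall thickness 187 mm. The two y-facing walls run the full x-width; the two x-facing walls fit between the inner faces of the y-facing walls.

The house frame is on the floor beside the stool on its −x side.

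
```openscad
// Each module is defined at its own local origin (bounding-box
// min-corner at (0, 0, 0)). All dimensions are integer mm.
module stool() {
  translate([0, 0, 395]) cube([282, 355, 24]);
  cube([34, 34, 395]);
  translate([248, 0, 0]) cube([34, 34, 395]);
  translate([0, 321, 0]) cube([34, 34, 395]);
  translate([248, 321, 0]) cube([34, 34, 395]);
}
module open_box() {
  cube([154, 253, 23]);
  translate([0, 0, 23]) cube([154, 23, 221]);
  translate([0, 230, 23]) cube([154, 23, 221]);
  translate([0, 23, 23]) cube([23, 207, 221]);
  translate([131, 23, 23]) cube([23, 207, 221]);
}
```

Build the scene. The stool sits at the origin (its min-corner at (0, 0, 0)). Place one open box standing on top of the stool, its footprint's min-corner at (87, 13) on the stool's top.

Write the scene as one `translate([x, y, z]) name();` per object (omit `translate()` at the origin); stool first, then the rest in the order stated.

stool();
translate([87, 13, 419]) open_box();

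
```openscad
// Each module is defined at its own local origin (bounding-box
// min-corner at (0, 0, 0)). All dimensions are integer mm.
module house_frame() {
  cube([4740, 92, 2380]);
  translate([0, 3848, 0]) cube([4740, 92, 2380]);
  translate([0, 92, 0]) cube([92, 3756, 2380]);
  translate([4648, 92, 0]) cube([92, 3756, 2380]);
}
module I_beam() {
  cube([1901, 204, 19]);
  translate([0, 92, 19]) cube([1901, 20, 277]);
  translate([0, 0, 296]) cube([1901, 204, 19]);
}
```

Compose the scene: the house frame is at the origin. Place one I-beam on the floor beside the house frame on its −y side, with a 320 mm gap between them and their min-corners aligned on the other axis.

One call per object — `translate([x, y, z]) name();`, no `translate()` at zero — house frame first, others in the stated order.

house_frame();
translate([0, -524, 0]) I_beam();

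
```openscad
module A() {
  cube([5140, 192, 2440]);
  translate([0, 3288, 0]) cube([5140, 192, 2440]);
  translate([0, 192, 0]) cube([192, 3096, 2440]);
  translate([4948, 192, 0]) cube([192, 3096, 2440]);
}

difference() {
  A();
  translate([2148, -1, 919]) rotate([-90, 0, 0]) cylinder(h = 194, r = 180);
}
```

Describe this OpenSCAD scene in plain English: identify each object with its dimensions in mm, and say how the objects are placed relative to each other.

A is a box-shaped house frame (walls only): outside footprint 5140×3480 mm, wall height 2440 mm, wall thickness 192 mm. The two y-facing walls run the full x-width; the two x-facing walls fit between the inner faces of the y-facing walls.

The house frame has a circular hole of radius 180 mm through its front wall, centred at (x = 2148, z = 919).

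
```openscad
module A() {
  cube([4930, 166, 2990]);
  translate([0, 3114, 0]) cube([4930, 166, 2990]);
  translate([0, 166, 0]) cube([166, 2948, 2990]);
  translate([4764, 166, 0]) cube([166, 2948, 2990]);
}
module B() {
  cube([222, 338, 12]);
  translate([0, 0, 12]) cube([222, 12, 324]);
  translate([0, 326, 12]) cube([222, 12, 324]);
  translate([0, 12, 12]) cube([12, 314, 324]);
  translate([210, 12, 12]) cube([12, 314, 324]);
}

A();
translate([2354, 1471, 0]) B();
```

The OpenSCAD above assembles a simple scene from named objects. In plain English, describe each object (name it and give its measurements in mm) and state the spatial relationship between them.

A is the wall frame of a small rectangular building: four walls, each 2990 mm tall and 166 mm thick, enclosing a footprint 4930 mm (x) by 3280 mm (y) outside-to-outside, with no floor or roof. The front and back walls (the −y and +y sides) span the full width; the two side walls fit between them.

B is an open storage box with external size 222×338×336 mm and wall thickness 12 mm (the base is also 12 mm thick). The base covers the whole footprint; the four walls stand on the base, with the y-facing walls full-width and the x-facing walls fitting between their inner faces.

The open box sits inside the house frame, centred.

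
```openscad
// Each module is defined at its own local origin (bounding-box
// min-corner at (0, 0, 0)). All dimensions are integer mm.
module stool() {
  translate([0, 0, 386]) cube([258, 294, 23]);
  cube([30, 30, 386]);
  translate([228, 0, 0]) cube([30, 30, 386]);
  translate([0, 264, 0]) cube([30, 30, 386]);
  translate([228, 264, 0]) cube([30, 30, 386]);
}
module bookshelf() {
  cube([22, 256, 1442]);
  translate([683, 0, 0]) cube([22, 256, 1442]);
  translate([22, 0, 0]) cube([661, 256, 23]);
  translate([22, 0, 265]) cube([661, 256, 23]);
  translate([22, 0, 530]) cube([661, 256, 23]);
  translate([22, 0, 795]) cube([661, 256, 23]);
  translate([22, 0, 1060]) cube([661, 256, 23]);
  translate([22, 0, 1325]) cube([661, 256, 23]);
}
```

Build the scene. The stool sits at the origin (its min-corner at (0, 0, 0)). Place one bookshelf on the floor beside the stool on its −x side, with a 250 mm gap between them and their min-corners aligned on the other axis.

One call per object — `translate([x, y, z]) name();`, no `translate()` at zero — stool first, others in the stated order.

stool();
translate([-955, 0, 0]) bookshelf();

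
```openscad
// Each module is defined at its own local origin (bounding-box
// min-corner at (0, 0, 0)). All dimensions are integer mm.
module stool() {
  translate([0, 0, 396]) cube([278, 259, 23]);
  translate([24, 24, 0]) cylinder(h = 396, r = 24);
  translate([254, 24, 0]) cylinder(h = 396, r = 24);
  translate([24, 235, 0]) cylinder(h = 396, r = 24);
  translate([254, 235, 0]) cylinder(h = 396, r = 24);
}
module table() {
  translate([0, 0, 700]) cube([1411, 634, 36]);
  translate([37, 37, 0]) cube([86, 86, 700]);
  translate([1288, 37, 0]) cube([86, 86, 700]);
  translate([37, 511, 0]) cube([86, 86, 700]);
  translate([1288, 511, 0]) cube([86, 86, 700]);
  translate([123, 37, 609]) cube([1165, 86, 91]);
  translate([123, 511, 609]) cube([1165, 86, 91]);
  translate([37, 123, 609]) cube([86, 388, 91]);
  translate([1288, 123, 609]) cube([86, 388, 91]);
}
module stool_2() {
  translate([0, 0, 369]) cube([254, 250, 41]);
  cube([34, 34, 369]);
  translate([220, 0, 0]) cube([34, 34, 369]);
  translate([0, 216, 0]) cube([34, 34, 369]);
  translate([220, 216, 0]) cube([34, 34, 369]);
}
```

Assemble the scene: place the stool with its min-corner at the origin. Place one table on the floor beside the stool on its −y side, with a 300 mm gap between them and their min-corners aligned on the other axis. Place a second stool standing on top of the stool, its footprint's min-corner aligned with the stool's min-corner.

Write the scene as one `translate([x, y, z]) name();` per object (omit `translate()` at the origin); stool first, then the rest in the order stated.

stool();
translate([0, -934, 0]) table();
translate([0, 0, 419]) stool_2();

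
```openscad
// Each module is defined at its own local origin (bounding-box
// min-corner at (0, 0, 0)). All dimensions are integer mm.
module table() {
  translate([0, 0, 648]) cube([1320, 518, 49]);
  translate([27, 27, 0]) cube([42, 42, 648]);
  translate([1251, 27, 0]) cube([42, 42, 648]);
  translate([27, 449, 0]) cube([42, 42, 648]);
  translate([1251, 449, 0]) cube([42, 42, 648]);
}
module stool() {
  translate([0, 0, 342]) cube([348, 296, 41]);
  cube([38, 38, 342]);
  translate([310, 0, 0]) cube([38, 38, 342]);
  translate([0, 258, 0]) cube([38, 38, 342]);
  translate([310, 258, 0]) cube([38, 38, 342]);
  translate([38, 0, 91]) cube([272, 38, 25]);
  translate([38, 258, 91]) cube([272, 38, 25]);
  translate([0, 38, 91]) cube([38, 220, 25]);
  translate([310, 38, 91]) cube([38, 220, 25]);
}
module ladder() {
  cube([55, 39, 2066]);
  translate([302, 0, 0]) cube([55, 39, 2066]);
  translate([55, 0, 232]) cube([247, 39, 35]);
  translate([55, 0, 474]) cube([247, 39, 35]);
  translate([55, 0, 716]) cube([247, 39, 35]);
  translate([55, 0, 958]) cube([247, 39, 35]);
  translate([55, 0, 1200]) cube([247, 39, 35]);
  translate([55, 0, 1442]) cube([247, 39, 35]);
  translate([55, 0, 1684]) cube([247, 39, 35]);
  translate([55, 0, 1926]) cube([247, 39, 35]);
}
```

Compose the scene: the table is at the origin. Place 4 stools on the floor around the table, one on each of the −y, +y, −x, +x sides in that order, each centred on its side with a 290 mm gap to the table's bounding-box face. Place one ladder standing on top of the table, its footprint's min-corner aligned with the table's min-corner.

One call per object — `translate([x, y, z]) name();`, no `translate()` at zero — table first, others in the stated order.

table();
translate([486, -586, 0]) stool();
translate([486, 808, 0]) stool();
translate([-638, 111, 0]) stool();
translate([1610, 111, 0]) stool();
translate([0, 0, 697]) ladder();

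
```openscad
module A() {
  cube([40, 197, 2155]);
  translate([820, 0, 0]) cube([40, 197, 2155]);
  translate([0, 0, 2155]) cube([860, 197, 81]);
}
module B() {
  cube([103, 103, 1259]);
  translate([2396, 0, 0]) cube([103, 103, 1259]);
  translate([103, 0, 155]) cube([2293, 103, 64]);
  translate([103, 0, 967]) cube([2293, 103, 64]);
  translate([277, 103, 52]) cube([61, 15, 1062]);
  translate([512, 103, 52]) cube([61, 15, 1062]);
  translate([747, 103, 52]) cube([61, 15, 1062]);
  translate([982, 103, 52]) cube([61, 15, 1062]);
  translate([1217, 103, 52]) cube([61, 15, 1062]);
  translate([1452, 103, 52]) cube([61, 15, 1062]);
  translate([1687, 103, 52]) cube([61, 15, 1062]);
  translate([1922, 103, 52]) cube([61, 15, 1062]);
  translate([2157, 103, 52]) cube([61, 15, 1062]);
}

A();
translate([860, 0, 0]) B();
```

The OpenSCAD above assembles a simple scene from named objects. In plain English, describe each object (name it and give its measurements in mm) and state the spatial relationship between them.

A is a door frame. The clear opening is 780 mm wide and 2155 mm high. Two 40 mm wide jambs, 197 mm deep, stand either side of the opening from the floor to the top of the opening. A 81 mm thick head sits across the top of both jambs, spanning the full outside width of the frame.

B is a fence section. Two 103×103 mm posts, 1259 mm tall, stand on the floor with a clear span of 2293 mm between their inner faces. Two horizontal rails of 103×64 mm section span the gap between the posts with their undersides at z = 155 mm and z = 967 mm, flush with the posts' −y face. 9 pickets, each 61 mm wide, 15 mm thick and 1062 mm tall, are fixed to the +y face of the rails with their bottoms at z = 52 mm, evenly spaced across the span with equal gaps (rounded down to the nearest mm) at the −x end and between each pair — any rounding remainder accumulates at the +x end.

The fence section is against the door frame's +x side, with their −y faces flush.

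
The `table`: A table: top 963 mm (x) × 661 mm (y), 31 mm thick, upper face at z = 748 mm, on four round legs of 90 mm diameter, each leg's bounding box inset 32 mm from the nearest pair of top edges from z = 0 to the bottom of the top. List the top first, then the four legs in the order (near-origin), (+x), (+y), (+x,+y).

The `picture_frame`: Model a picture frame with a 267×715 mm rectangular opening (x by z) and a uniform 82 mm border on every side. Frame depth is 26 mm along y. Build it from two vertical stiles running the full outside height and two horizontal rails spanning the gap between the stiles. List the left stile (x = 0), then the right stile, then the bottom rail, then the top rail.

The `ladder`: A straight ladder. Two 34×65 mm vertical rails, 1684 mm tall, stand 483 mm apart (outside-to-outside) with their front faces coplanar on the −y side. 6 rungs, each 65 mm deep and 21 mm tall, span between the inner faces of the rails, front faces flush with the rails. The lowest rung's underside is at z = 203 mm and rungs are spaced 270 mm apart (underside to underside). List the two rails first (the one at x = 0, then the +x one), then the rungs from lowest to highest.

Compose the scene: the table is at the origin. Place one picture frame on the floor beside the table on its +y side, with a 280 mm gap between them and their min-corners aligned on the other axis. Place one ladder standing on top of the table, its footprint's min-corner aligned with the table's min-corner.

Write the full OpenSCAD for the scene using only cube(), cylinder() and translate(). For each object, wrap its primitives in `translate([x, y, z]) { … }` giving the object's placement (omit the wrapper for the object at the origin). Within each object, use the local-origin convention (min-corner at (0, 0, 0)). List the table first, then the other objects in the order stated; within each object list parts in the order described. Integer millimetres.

translate([0, 0, 717]) cube([963, 661, 31]);
translate([77, 77, 0]) cylinder(h = 717, r = 45);
translate([886, 77, 0]) cylinder(h = 717, r = 45);
translate([77, 584, 0]) cylinder(h = 717, r = 45);
translate([886, 584, 0]) cylinder(h = 717, r = 45);
translate([0, 941, 0]) {
  cube([82, 26, 879]);
  translate([349, 0, 0]) cube([82, 26, 879]);
  translate([82, 0, 0]) cube([267, 26, 82]);
  translate([82, 0, 797]) cube([267, 26, 82]);
}
translate([0, 0, 748]) {
  cube([34, 65, 1684]);
  translate([449, 0, 0]) cube([34, 65, 1684]);
  translate([34, 0, 203]) cube([415, 65, 21]);
  translate([34, 0, 473]) cube([415, 65, 21]);
  translate([34, 0, 743]) cube([415, 65, 21]);
  translate([34, 0, 1013]) cube([415, 65, 21]);
  translate([34, 0, 1283]) cube([415, 65, 21]);
  translate([34, 0, 1553]) cube([415, 65, 21]);
}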